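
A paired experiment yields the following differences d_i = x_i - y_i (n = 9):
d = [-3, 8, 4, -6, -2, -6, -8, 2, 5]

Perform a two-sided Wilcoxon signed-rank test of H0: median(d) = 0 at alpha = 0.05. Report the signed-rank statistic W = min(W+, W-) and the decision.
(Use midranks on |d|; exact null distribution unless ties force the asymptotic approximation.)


Step 1: Drop any zero differences (none here) and take |d_i|.
|d| = [3, 8, 4, 6, 2, 6, 8, 2, 5]
Step 2: Midrank |d_i| (ties get averaged ranks).
ranks: |3|->3, |8|->8.5, |4|->4, |6|->6.5, |2|->1.5, |6|->6.5, |8|->8.5, |2|->1.5, |5|->5
Step 3: Attach original signs; sum ranks with positive sign and with negative sign.
W+ = 8.5 + 4 + 1.5 + 5 = 19
W- = 3 + 6.5 + 1.5 + 6.5 + 8.5 = 26
(Check: W+ + W- = 45 should equal n(n+1)/2 = 45.)
Step 4: Test statistic W = min(W+, W-) = 19.
Step 5: Ties in |d|, so use the tie-corrected normal approximation.
        E[W] = n(n+1)/4 = 9*10/4 = 22.5.
        Tie groups: |d|=2 (t=2), |d|=6 (t=2), |d|=8 (t=2); sum(t^3 - t) = 18.
        Var[W] = n(n+1)(2n+1)/24 - sum(t^3-t)/48 = 1710/24 - 18/48 = 70.875.
        z = (W - E[W]) / sqrt(Var[W]) = (19 - 22.5) / 8.4187 = -0.4157.
        Two-sided p = 2*Phi(z) = 0.677600.
Step 6: alpha = 0.05. fail to reject H0.

W+ = 19, W- = 26, W = min = 19, p = 0.677600, fail to reject H0.


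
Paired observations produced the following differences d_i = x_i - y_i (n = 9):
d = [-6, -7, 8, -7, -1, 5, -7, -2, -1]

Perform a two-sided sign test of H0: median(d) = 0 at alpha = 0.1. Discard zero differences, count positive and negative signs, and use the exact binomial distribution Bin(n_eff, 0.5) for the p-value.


Step 1: Discard zero differences. Original n = 9; n_eff = number of nonzero differences = 9.
Nonzero differences (with sign): -6, -7, +8, -7, -1, +5, -7, -2, -1
Step 2: Count signs: positive = 2, negative = 7.
Step 3: Under H0: P(positive) = 0.5, so the number of positives S ~ Bin(9, 0.5).
Step 4: Two-sided exact p-value = sum of Bin(9,0.5) probabilities at or below the observed probability = 0.179688.
Step 5: alpha = 0.1. fail to reject H0.

n_eff = 9, pos = 2, neg = 7, p = 0.179688, fail to reject H0.


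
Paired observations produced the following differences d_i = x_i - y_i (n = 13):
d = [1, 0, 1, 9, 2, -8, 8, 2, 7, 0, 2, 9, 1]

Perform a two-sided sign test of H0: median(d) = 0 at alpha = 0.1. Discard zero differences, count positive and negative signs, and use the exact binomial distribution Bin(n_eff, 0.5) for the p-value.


Step 1: Discard zero differences. Original n = 13; n_eff = number of nonzero differences = 11.
Nonzero differences (with sign): +1, +1, +9, +2, -8, +8, +2, +7, +2, +9, +1
Step 2: Count signs: positive = 10, negative = 1.
Step 3: Under H0: P(positive) = 0.5, so the number of positives S ~ Bin(11, 0.5).
Step 4: Two-sided exact p-value = sum of Bin(11,0.5) probabilities at or below the observed probability = 0.011719.
Step 5: alpha = 0.1. reject H0.

n_eff = 11, pos = 10, neg = 1, p = 0.011719, reject H0.


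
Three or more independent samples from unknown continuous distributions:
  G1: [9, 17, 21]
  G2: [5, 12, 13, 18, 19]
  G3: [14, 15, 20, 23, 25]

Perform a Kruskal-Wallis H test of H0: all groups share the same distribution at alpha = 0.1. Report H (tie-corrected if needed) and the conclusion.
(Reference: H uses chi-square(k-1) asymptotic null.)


Step 1: Combine all N = 13 observations and assign midranks.
sorted (value, group, rank): (5,G2,1), (9,G1,2), (12,G2,3), (13,G2,4), (14,G3,5), (15,G3,6), (17,G1,7), (18,G2,8), (19,G2,9), (20,G3,10), (21,G1,11), (23,G3,12), (25,G3,13)
Step 2: Sum ranks within each group.
R_1 = 20 (n_1 = 3)
R_2 = 25 (n_2 = 5)
R_3 = 46 (n_3 = 5)
Step 3: H = 12/(N(N+1)) * sum(R_i^2/n_i) - 3(N+1)
     = 12/(13*14) * (20^2/3 + 25^2/5 + 46^2/5) - 3*14
     = 0.065934 * 681.533 - 42
     = 2.936264.
Step 4: No ties, so H is used without correction.
Step 5: Under H0, H ~ chi^2(2); p-value = 0.230355.
Step 6: alpha = 0.1. fail to reject H0.

H = 2.9363, df = 2, p = 0.230355, fail to reject H0.


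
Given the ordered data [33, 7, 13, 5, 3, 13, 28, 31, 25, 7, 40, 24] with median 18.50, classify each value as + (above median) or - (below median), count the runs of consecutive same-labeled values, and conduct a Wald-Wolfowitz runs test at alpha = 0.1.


Step 1: Compute median = 18.50; label A = above, B = below.
Labels in order: ABBBBBAAABAA  (n_A = 6, n_B = 6)
Step 2: Count runs R = 5.
Step 3: Under H0 (random ordering), E[R] = 2*n_A*n_B/(n_A+n_B) + 1 = 2*6*6/12 + 1 = 7.0000.
        Var[R] = 2*n_A*n_B*(2*n_A*n_B - n_A - n_B) / ((n_A+n_B)^2 * (n_A+n_B-1)) = 4320/1584 = 2.7273.
        SD[R] = 1.6514.
Step 4: Continuity-corrected z = (R + 0.5 - E[R]) / SD[R] = (5 + 0.5 - 7.0000) / 1.6514 = -0.9083.
Step 5: Two-sided p-value via normal approximation = 2*(1 - Phi(|z|)) = 0.363722.
Step 6: alpha = 0.1. fail to reject H0.

R = 5, z = -0.9083, p = 0.363722, fail to reject H0.


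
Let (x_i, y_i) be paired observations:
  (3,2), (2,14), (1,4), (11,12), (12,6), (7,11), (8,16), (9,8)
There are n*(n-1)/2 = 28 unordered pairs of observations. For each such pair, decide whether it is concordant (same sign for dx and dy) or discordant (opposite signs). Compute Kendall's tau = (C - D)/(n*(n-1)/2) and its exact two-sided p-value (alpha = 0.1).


Step 1: Enumerate the 28 unordered pairs (i,j) with i<j and classify each by sign(x_j-x_i) * sign(y_j-y_i).
  (1,2):dx=-1,dy=+12->D; (1,3):dx=-2,dy=+2->D; (1,4):dx=+8,dy=+10->C; (1,5):dx=+9,dy=+4->C
  (1,6):dx=+4,dy=+9->C; (1,7):dx=+5,dy=+14->C; (1,8):dx=+6,dy=+6->C; (2,3):dx=-1,dy=-10->C
  (2,4):dx=+9,dy=-2->D; (2,5):dx=+10,dy=-8->D; (2,6):dx=+5,dy=-3->D; (2,7):dx=+6,dy=+2->C
  (2,8):dx=+7,dy=-6->D; (3,4):dx=+10,dy=+8->C; (3,5):dx=+11,dy=+2->C; (3,6):dx=+6,dy=+7->C
  (3,7):dx=+7,dy=+12->C; (3,8):dx=+8,dy=+4->C; (4,5):dx=+1,dy=-6->D; (4,6):dx=-4,dy=-1->C
  (4,7):dx=-3,dy=+4->D; (4,8):dx=-2,dy=-4->C; (5,6):dx=-5,dy=+5->D; (5,7):dx=-4,dy=+10->D
  (5,8):dx=-3,dy=+2->D; (6,7):dx=+1,dy=+5->C; (6,8):dx=+2,dy=-3->D; (7,8):dx=+1,dy=-8->D
Step 2: C = 15, D = 13, total pairs = 28.
Step 3: tau = (C - D)/(n(n-1)/2) = (15 - 13)/28 = 0.071429.
Step 4: Exact two-sided p-value (enumerate n! = 40320 permutations of y under H0): p = 0.904861.
Step 5: alpha = 0.1. fail to reject H0.

tau_b = 0.0714 (C=15, D=13), p = 0.904861, fail to reject H0.


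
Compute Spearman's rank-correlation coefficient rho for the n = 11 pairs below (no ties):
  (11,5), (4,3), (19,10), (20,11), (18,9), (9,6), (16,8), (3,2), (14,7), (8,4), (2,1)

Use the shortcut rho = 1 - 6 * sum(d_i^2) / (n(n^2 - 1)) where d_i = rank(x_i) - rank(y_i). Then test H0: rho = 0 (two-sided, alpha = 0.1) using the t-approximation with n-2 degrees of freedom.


Step 1: Rank x and y separately (midranks; no ties here).
rank(x): 11->6, 4->3, 19->10, 20->11, 18->9, 9->5, 16->8, 3->2, 14->7, 8->4, 2->1
rank(y): 5->5, 3->3, 10->10, 11->11, 9->9, 6->6, 8->8, 2->2, 7->7, 4->4, 1->1
Step 2: d_i = R_x(i) - R_y(i); compute d_i^2.
  (6-5)^2=1, (3-3)^2=0, (10-10)^2=0, (11-11)^2=0, (9-9)^2=0, (5-6)^2=1, (8-8)^2=0, (2-2)^2=0, (7-7)^2=0, (4-4)^2=0, (1-1)^2=0
sum(d^2) = 2.
Step 3: rho = 1 - 6*2 / (11*(11^2 - 1)) = 1 - 12/1320 = 0.990909.
Step 4: Under H0, t = rho * sqrt((n-2)/(1-rho^2)) = 22.0966 ~ t(9).
Step 5: Two-sided p-value from the t-distribution with 9 df = 0.000000.
Step 6: alpha = 0.1. reject H0.

rho = 0.9909, p = 0.000000, reject H0 at alpha = 0.1.


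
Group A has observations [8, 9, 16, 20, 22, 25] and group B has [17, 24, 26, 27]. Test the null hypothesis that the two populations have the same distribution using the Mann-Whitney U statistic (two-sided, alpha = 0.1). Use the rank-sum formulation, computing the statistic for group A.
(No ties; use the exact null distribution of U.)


Step 1: Combine and sort all 10 observations; assign midranks.
sorted (value, group): (8,X), (9,X), (16,X), (17,Y), (20,X), (22,X), (24,Y), (25,X), (26,Y), (27,Y)
ranks: 8->1, 9->2, 16->3, 17->4, 20->5, 22->6, 24->7, 25->8, 26->9, 27->10
Step 2: Rank sum for X: R1 = 1 + 2 + 3 + 5 + 6 + 8 = 25.
Step 3: U_X = R1 - n1(n1+1)/2 = 25 - 6*7/2 = 25 - 21 = 4.
       U_Y = n1*n2 - U_X = 24 - 4 = 20.
Step 4: No ties, so the exact null distribution of U (based on enumerating the C(10,6) = 210 equally likely rank assignments) gives the two-sided p-value.
Step 5: p-value = 0.114286; compare to alpha = 0.1. fail to reject H0.

U_X = 4, p = 0.114286, fail to reject H0 at alpha = 0.1.


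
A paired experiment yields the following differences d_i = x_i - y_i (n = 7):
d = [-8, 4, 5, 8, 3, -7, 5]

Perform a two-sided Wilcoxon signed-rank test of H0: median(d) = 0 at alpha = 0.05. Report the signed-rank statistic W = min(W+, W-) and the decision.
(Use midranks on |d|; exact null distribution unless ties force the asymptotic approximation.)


Step 1: Drop any zero differences (none here) and take |d_i|.
|d| = [8, 4, 5, 8, 3, 7, 5]
Step 2: Midrank |d_i| (ties get averaged ranks).
ranks: |8|->6.5, |4|->2, |5|->3.5, |8|->6.5, |3|->1, |7|->5, |5|->3.5
Step 3: Attach original signs; sum ranks with positive sign and with negative sign.
W+ = 2 + 3.5 + 6.5 + 1 + 3.5 = 16.5
W- = 6.5 + 5 = 11.5
(Check: W+ + W- = 28 should equal n(n+1)/2 = 28.)
Step 4: Test statistic W = min(W+, W-) = 11.5.
Step 5: Ties in |d|, so use the tie-corrected normal approximation.
        E[W] = n(n+1)/4 = 7*8/4 = 14.
        Tie groups: |d|=5 (t=2), |d|=8 (t=2); sum(t^3 - t) = 12.
        Var[W] = n(n+1)(2n+1)/24 - sum(t^3-t)/48 = 840/24 - 12/48 = 34.75.
        z = (W - E[W]) / sqrt(Var[W]) = (11.5 - 14) / 5.8949 = -0.4241.
        Two-sided p = 2*Phi(z) = 0.671497.
Step 6: alpha = 0.05. fail to reject H0.

W+ = 16.5, W- = 11.5, W = min = 11.5, p = 0.671497, fail to reject H0.


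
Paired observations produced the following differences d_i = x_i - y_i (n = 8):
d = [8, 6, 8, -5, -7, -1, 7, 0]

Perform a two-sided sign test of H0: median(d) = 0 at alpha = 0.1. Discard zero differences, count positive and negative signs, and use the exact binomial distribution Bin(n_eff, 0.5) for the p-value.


Step 1: Discard zero differences. Original n = 8; n_eff = number of nonzero differences = 7.
Nonzero differences (with sign): +8, +6, +8, -5, -7, -1, +7
Step 2: Count signs: positive = 4, negative = 3.
Step 3: Under H0: P(positive) = 0.5, so the number of positives S ~ Bin(7, 0.5).
Step 4: Two-sided exact p-value = sum of Bin(7,0.5) probabilities at or below the observed probability = 1.000000.
Step 5: alpha = 0.1. fail to reject H0.

n_eff = 7, pos = 4, neg = 3, p = 1.000000, fail to reject H0.


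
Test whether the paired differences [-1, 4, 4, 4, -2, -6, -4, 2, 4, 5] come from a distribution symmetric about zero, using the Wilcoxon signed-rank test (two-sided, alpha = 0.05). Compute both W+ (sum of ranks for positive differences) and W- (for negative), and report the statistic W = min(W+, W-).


Step 1: Drop any zero differences (none here) and take |d_i|.
|d| = [1, 4, 4, 4, 2, 6, 4, 2, 4, 5]
Step 2: Midrank |d_i| (ties get averaged ranks).
ranks: |1|->1, |4|->6, |4|->6, |4|->6, |2|->2.5, |6|->10, |4|->6, |2|->2.5, |4|->6, |5|->9
Step 3: Attach original signs; sum ranks with positive sign and with negative sign.
W+ = 6 + 6 + 6 + 2.5 + 6 + 9 = 35.5
W- = 1 + 2.5 + 10 + 6 = 19.5
(Check: W+ + W- = 55 should equal n(n+1)/2 = 55.)
Step 4: Test statistic W = min(W+, W-) = 19.5.
Step 5: Ties in |d|, so use the tie-corrected normal approximation.
        E[W] = n(n+1)/4 = 10*11/4 = 27.5.
        Tie groups: |d|=2 (t=2), |d|=4 (t=5); sum(t^3 - t) = 126.
        Var[W] = n(n+1)(2n+1)/24 - sum(t^3-t)/48 = 2310/24 - 126/48 = 93.625.
        z = (W - E[W]) / sqrt(Var[W]) = (19.5 - 27.5) / 9.6760 = -0.8268.
        Two-sided p = 2*Phi(z) = 0.408357.
Step 6: alpha = 0.05. fail to reject H0.

W+ = 35.5, W- = 19.5, W = min = 19.5, p = 0.408357, fail to reject H0.


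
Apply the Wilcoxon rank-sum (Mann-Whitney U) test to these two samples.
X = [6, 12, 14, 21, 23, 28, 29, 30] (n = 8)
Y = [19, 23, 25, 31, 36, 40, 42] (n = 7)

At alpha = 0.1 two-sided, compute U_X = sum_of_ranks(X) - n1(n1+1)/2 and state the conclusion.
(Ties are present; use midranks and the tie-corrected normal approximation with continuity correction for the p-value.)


Step 1: Combine and sort all 15 observations; assign midranks.
sorted (value, group): (6,X), (12,X), (14,X), (19,Y), (21,X), (23,X), (23,Y), (25,Y), (28,X), (29,X), (30,X), (31,Y), (36,Y), (40,Y), (42,Y)
ranks: 6->1, 12->2, 14->3, 19->4, 21->5, 23->6.5, 23->6.5, 25->8, 28->9, 29->10, 30->11, 31->12, 36->13, 40->14, 42->15
Step 2: Rank sum for X: R1 = 1 + 2 + 3 + 5 + 6.5 + 9 + 10 + 11 = 47.5.
Step 3: U_X = R1 - n1(n1+1)/2 = 47.5 - 8*9/2 = 47.5 - 36 = 11.5.
       U_Y = n1*n2 - U_X = 56 - 11.5 = 44.5.
Step 4: Ties are present, so use the tie-corrected normal approximation (with continuity correction) for the p-value.
Step 5: p-value = 0.063840; compare to alpha = 0.1. reject H0.

U_X = 11.5, p = 0.063840, reject H0 at alpha = 0.1.


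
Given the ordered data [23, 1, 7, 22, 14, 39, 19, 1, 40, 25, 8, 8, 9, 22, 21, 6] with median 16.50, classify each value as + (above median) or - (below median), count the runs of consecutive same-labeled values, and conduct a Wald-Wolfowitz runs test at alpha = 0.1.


Step 1: Compute median = 16.50; label A = above, B = below.
Labels in order: ABBABAABAABBBAAB  (n_A = 8, n_B = 8)
Step 2: Count runs R = 10.
Step 3: Under H0 (random ordering), E[R] = 2*n_A*n_B/(n_A+n_B) + 1 = 2*8*8/16 + 1 = 9.0000.
        Var[R] = 2*n_A*n_B*(2*n_A*n_B - n_A - n_B) / ((n_A+n_B)^2 * (n_A+n_B-1)) = 14336/3840 = 3.7333.
        SD[R] = 1.9322.
Step 4: Continuity-corrected z = (R - 0.5 - E[R]) / SD[R] = (10 - 0.5 - 9.0000) / 1.9322 = 0.2588.
Step 5: Two-sided p-value via normal approximation = 2*(1 - Phi(|z|)) = 0.795809.
Step 6: alpha = 0.1. fail to reject H0.

R = 10, z = 0.2588, p = 0.795809, fail to reject H0.


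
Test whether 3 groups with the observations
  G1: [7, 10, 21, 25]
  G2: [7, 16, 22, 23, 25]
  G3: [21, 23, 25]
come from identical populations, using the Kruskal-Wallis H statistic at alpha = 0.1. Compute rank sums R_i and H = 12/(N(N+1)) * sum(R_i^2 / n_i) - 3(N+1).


Step 1: Combine all N = 12 observations and assign midranks.
sorted (value, group, rank): (7,G1,1.5), (7,G2,1.5), (10,G1,3), (16,G2,4), (21,G1,5.5), (21,G3,5.5), (22,G2,7), (23,G2,8.5), (23,G3,8.5), (25,G1,11), (25,G2,11), (25,G3,11)
Step 2: Sum ranks within each group.
R_1 = 21 (n_1 = 4)
R_2 = 32 (n_2 = 5)
R_3 = 25 (n_3 = 3)
Step 3: H = 12/(N(N+1)) * sum(R_i^2/n_i) - 3(N+1)
     = 12/(12*13) * (21^2/4 + 32^2/5 + 25^2/3) - 3*13
     = 0.076923 * 523.383 - 39
     = 1.260256.
Step 4: Ties present; correction factor C = 1 - 42/(12^3 - 12) = 0.975524. Corrected H = 1.260256 / 0.975524 = 1.291876.
Step 5: Under H0, H ~ chi^2(2); p-value = 0.524171.
Step 6: alpha = 0.1. fail to reject H0.

H = 1.2919, df = 2, p = 0.524171, fail to reject H0.


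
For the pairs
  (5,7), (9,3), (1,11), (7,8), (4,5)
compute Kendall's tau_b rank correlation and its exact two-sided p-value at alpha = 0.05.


Step 1: Enumerate the 10 unordered pairs (i,j) with i<j and classify each by sign(x_j-x_i) * sign(y_j-y_i).
  (1,2):dx=+4,dy=-4->D; (1,3):dx=-4,dy=+4->D; (1,4):dx=+2,dy=+1->C; (1,5):dx=-1,dy=-2->C
  (2,3):dx=-8,dy=+8->D; (2,4):dx=-2,dy=+5->D; (2,5):dx=-5,dy=+2->D; (3,4):dx=+6,dy=-3->D
  (3,5):dx=+3,dy=-6->D; (4,5):dx=-3,dy=-3->C
Step 2: C = 3, D = 7, total pairs = 10.
Step 3: tau = (C - D)/(n(n-1)/2) = (3 - 7)/10 = -0.400000.
Step 4: Exact two-sided p-value (enumerate n! = 120 permutations of y under H0): p = 0.483333.
Step 5: alpha = 0.05. fail to reject H0.

tau_b = -0.4000 (C=3, D=7), p = 0.483333, fail to reject H0.


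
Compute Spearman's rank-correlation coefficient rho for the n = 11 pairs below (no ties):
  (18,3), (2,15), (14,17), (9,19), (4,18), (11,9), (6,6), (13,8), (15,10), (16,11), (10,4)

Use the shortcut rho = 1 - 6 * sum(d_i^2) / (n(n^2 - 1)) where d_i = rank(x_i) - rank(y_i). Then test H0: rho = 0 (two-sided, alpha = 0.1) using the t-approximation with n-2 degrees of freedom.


Step 1: Rank x and y separately (midranks; no ties here).
rank(x): 18->11, 2->1, 14->8, 9->4, 4->2, 11->6, 6->3, 13->7, 15->9, 16->10, 10->5
rank(y): 3->1, 15->8, 17->9, 19->11, 18->10, 9->5, 6->3, 8->4, 10->6, 11->7, 4->2
Step 2: d_i = R_x(i) - R_y(i); compute d_i^2.
  (11-1)^2=100, (1-8)^2=49, (8-9)^2=1, (4-11)^2=49, (2-10)^2=64, (6-5)^2=1, (3-3)^2=0, (7-4)^2=9, (9-6)^2=9, (10-7)^2=9, (5-2)^2=9
sum(d^2) = 300.
Step 3: rho = 1 - 6*300 / (11*(11^2 - 1)) = 1 - 1800/1320 = -0.363636.
Step 4: Under H0, t = rho * sqrt((n-2)/(1-rho^2)) = -1.1711 ~ t(9).
Step 5: Two-sided p-value from the t-distribution with 9 df = 0.271638.
Step 6: alpha = 0.1. fail to reject H0.

rho = -0.3636, p = 0.271638, fail to reject H0 at alpha = 0.1.


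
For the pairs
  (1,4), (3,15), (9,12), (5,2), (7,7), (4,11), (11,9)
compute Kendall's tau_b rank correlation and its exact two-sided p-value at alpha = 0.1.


Step 1: Enumerate the 21 unordered pairs (i,j) with i<j and classify each by sign(x_j-x_i) * sign(y_j-y_i).
  (1,2):dx=+2,dy=+11->C; (1,3):dx=+8,dy=+8->C; (1,4):dx=+4,dy=-2->D; (1,5):dx=+6,dy=+3->C
  (1,6):dx=+3,dy=+7->C; (1,7):dx=+10,dy=+5->C; (2,3):dx=+6,dy=-3->D; (2,4):dx=+2,dy=-13->D
  (2,5):dx=+4,dy=-8->D; (2,6):dx=+1,dy=-4->D; (2,7):dx=+8,dy=-6->D; (3,4):dx=-4,dy=-10->C
  (3,5):dx=-2,dy=-5->C; (3,6):dx=-5,dy=-1->C; (3,7):dx=+2,dy=-3->D; (4,5):dx=+2,dy=+5->C
  (4,6):dx=-1,dy=+9->D; (4,7):dx=+6,dy=+7->C; (5,6):dx=-3,dy=+4->D; (5,7):dx=+4,dy=+2->C
  (6,7):dx=+7,dy=-2->D
Step 2: C = 11, D = 10, total pairs = 21.
Step 3: tau = (C - D)/(n(n-1)/2) = (11 - 10)/21 = 0.047619.
Step 4: Exact two-sided p-value (enumerate n! = 5040 permutations of y under H0): p = 1.000000.
Step 5: alpha = 0.1. fail to reject H0.

tau_b = 0.0476 (C=11, D=10), p = 1.000000, fail to reject H0.


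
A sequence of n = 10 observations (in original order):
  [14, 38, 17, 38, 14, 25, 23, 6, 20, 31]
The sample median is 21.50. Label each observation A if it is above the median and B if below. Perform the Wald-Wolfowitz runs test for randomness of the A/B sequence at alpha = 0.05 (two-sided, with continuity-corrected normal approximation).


Step 1: Compute median = 21.50; label A = above, B = below.
Labels in order: BABABAABBA  (n_A = 5, n_B = 5)
Step 2: Count runs R = 8.
Step 3: Under H0 (random ordering), E[R] = 2*n_A*n_B/(n_A+n_B) + 1 = 2*5*5/10 + 1 = 6.0000.
        Var[R] = 2*n_A*n_B*(2*n_A*n_B - n_A - n_B) / ((n_A+n_B)^2 * (n_A+n_B-1)) = 2000/900 = 2.2222.
        SD[R] = 1.4907.
Step 4: Continuity-corrected z = (R - 0.5 - E[R]) / SD[R] = (8 - 0.5 - 6.0000) / 1.4907 = 1.0062.
Step 5: Two-sided p-value via normal approximation = 2*(1 - Phi(|z|)) = 0.314305.
Step 6: alpha = 0.05. fail to reject H0.

R = 8, z = 1.0062, p = 0.314305, fail to reject H0.


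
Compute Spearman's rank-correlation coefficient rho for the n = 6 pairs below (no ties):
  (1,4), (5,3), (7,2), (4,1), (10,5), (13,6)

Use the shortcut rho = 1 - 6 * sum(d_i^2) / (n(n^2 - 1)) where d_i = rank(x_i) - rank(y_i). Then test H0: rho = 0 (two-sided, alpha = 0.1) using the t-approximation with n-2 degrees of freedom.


Step 1: Rank x and y separately (midranks; no ties here).
rank(x): 1->1, 5->3, 7->4, 4->2, 10->5, 13->6
rank(y): 4->4, 3->3, 2->2, 1->1, 5->5, 6->6
Step 2: d_i = R_x(i) - R_y(i); compute d_i^2.
  (1-4)^2=9, (3-3)^2=0, (4-2)^2=4, (2-1)^2=1, (5-5)^2=0, (6-6)^2=0
sum(d^2) = 14.
Step 3: rho = 1 - 6*14 / (6*(6^2 - 1)) = 1 - 84/210 = 0.600000.
Step 4: Under H0, t = rho * sqrt((n-2)/(1-rho^2)) = 1.5000 ~ t(4).
Step 5: Two-sided p-value from the t-distribution with 4 df = 0.208000.
Step 6: alpha = 0.1. fail to reject H0.

rho = 0.6000, p = 0.208000, fail to reject H0 at alpha = 0.1.


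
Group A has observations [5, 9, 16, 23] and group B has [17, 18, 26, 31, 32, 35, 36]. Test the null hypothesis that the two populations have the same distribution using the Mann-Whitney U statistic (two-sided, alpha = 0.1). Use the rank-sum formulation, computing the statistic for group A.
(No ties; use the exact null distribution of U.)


Step 1: Combine and sort all 11 observations; assign midranks.
sorted (value, group): (5,X), (9,X), (16,X), (17,Y), (18,Y), (23,X), (26,Y), (31,Y), (32,Y), (35,Y), (36,Y)
ranks: 5->1, 9->2, 16->3, 17->4, 18->5, 23->6, 26->7, 31->8, 32->9, 35->10, 36->11
Step 2: Rank sum for X: R1 = 1 + 2 + 3 + 6 = 12.
Step 3: U_X = R1 - n1(n1+1)/2 = 12 - 4*5/2 = 12 - 10 = 2.
       U_Y = n1*n2 - U_X = 28 - 2 = 26.
Step 4: No ties, so the exact null distribution of U (based on enumerating the C(11,4) = 330 equally likely rank assignments) gives the two-sided p-value.
Step 5: p-value = 0.024242; compare to alpha = 0.1. reject H0.

U_X = 2, p = 0.024242, reject H0 at alpha = 0.1.


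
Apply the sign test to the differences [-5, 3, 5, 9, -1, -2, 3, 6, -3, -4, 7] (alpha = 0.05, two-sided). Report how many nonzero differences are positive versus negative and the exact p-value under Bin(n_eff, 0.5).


Step 1: Discard zero differences. Original n = 11; n_eff = number of nonzero differences = 11.
Nonzero differences (with sign): -5, +3, +5, +9, -1, -2, +3, +6, -3, -4, +7
Step 2: Count signs: positive = 6, negative = 5.
Step 3: Under H0: P(positive) = 0.5, so the number of positives S ~ Bin(11, 0.5).
Step 4: Two-sided exact p-value = sum of Bin(11,0.5) probabilities at or below the observed probability = 1.000000.
Step 5: alpha = 0.05. fail to reject H0.

n_eff = 11, pos = 6, neg = 5, p = 1.000000, fail to reject H0.


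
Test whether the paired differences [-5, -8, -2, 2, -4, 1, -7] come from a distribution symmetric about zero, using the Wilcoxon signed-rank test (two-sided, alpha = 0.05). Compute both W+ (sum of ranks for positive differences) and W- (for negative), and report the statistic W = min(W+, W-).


Step 1: Drop any zero differences (none here) and take |d_i|.
|d| = [5, 8, 2, 2, 4, 1, 7]
Step 2: Midrank |d_i| (ties get averaged ranks).
ranks: |5|->5, |8|->7, |2|->2.5, |2|->2.5, |4|->4, |1|->1, |7|->6
Step 3: Attach original signs; sum ranks with positive sign and with negative sign.
W+ = 2.5 + 1 = 3.5
W- = 5 + 7 + 2.5 + 4 + 6 = 24.5
(Check: W+ + W- = 28 should equal n(n+1)/2 = 28.)
Step 4: Test statistic W = min(W+, W-) = 3.5.
Step 5: Ties in |d|, so use the tie-corrected normal approximation.
        E[W] = n(n+1)/4 = 7*8/4 = 14.
        Tie groups: |d|=2 (t=2); sum(t^3 - t) = 6.
        Var[W] = n(n+1)(2n+1)/24 - sum(t^3-t)/48 = 840/24 - 6/48 = 34.875.
        z = (W - E[W]) / sqrt(Var[W]) = (3.5 - 14) / 5.9055 = -1.7780.
        Two-sided p = 2*Phi(z) = 0.075404.
Step 6: alpha = 0.05. fail to reject H0.

W+ = 3.5, W- = 24.5, W = min = 3.5, p = 0.075404, fail to reject H0.


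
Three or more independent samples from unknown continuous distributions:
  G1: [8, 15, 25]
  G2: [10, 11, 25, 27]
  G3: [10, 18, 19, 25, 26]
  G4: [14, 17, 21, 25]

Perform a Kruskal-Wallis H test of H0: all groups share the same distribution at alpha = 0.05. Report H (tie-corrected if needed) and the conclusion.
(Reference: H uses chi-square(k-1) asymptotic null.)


Step 1: Combine all N = 16 observations and assign midranks.
sorted (value, group, rank): (8,G1,1), (10,G2,2.5), (10,G3,2.5), (11,G2,4), (14,G4,5), (15,G1,6), (17,G4,7), (18,G3,8), (19,G3,9), (21,G4,10), (25,G1,12.5), (25,G2,12.5), (25,G3,12.5), (25,G4,12.5), (26,G3,15), (27,G2,16)
Step 2: Sum ranks within each group.
R_1 = 19.5 (n_1 = 3)
R_2 = 35 (n_2 = 4)
R_3 = 47 (n_3 = 5)
R_4 = 34.5 (n_4 = 4)
Step 3: H = 12/(N(N+1)) * sum(R_i^2/n_i) - 3(N+1)
     = 12/(16*17) * (19.5^2/3 + 35^2/4 + 47^2/5 + 34.5^2/4) - 3*17
     = 0.044118 * 1172.36 - 51
     = 0.721875.
Step 4: Ties present; correction factor C = 1 - 66/(16^3 - 16) = 0.983824. Corrected H = 0.721875 / 0.983824 = 0.733744.
Step 5: Under H0, H ~ chi^2(3); p-value = 0.865240.
Step 6: alpha = 0.05. fail to reject H0.

H = 0.7337, df = 3, p = 0.865240, fail to reject H0.


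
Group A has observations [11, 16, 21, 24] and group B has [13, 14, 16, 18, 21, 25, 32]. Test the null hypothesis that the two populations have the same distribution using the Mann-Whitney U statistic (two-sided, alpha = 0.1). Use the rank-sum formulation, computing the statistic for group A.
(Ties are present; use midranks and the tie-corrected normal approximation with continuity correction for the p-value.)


Step 1: Combine and sort all 11 observations; assign midranks.
sorted (value, group): (11,X), (13,Y), (14,Y), (16,X), (16,Y), (18,Y), (21,X), (21,Y), (24,X), (25,Y), (32,Y)
ranks: 11->1, 13->2, 14->3, 16->4.5, 16->4.5, 18->6, 21->7.5, 21->7.5, 24->9, 25->10, 32->11
Step 2: Rank sum for X: R1 = 1 + 4.5 + 7.5 + 9 = 22.
Step 3: U_X = R1 - n1(n1+1)/2 = 22 - 4*5/2 = 22 - 10 = 12.
       U_Y = n1*n2 - U_X = 28 - 12 = 16.
Step 4: Ties are present, so use the tie-corrected normal approximation (with continuity correction) for the p-value.
Step 5: p-value = 0.775820; compare to alpha = 0.1. fail to reject H0.

U_X = 12, p = 0.775820, fail to reject H0 at alpha = 0.1.


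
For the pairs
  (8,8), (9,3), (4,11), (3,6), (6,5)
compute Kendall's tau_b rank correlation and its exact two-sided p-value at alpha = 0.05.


Step 1: Enumerate the 10 unordered pairs (i,j) with i<j and classify each by sign(x_j-x_i) * sign(y_j-y_i).
  (1,2):dx=+1,dy=-5->D; (1,3):dx=-4,dy=+3->D; (1,4):dx=-5,dy=-2->C; (1,5):dx=-2,dy=-3->C
  (2,3):dx=-5,dy=+8->D; (2,4):dx=-6,dy=+3->D; (2,5):dx=-3,dy=+2->D; (3,4):dx=-1,dy=-5->C
  (3,5):dx=+2,dy=-6->D; (4,5):dx=+3,dy=-1->D
Step 2: C = 3, D = 7, total pairs = 10.
Step 3: tau = (C - D)/(n(n-1)/2) = (3 - 7)/10 = -0.400000.
Step 4: Exact two-sided p-value (enumerate n! = 120 permutations of y under H0): p = 0.483333.
Step 5: alpha = 0.05. fail to reject H0.

tau_b = -0.4000 (C=3, D=7), p = 0.483333, fail to reject H0.


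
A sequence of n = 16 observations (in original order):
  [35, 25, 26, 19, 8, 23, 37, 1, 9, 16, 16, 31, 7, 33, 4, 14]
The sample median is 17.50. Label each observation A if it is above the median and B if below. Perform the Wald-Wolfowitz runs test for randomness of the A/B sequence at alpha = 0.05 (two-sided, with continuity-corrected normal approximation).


Step 1: Compute median = 17.50; label A = above, B = below.
Labels in order: AAAABAABBBBABABB  (n_A = 8, n_B = 8)
Step 2: Count runs R = 8.
Step 3: Under H0 (random ordering), E[R] = 2*n_A*n_B/(n_A+n_B) + 1 = 2*8*8/16 + 1 = 9.0000.
        Var[R] = 2*n_A*n_B*(2*n_A*n_B - n_A - n_B) / ((n_A+n_B)^2 * (n_A+n_B-1)) = 14336/3840 = 3.7333.
        SD[R] = 1.9322.
Step 4: Continuity-corrected z = (R + 0.5 - E[R]) / SD[R] = (8 + 0.5 - 9.0000) / 1.9322 = -0.2588.
Step 5: Two-sided p-value via normal approximation = 2*(1 - Phi(|z|)) = 0.795809.
Step 6: alpha = 0.05. fail to reject H0.

R = 8, z = -0.2588, p = 0.795809, fail to reject H0.


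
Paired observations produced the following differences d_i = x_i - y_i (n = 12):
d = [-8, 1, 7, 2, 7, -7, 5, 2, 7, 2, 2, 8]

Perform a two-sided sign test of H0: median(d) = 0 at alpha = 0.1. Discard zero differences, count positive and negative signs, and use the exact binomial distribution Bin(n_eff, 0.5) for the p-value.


Step 1: Discard zero differences. Original n = 12; n_eff = number of nonzero differences = 12.
Nonzero differences (with sign): -8, +1, +7, +2, +7, -7, +5, +2, +7, +2, +2, +8
Step 2: Count signs: positive = 10, negative = 2.
Step 3: Under H0: P(positive) = 0.5, so the number of positives S ~ Bin(12, 0.5).
Step 4: Two-sided exact p-value = sum of Bin(12,0.5) probabilities at or below the observed probability = 0.038574.
Step 5: alpha = 0.1. reject H0.

n_eff = 12, pos = 10, neg = 2, p = 0.038574, reject H0.


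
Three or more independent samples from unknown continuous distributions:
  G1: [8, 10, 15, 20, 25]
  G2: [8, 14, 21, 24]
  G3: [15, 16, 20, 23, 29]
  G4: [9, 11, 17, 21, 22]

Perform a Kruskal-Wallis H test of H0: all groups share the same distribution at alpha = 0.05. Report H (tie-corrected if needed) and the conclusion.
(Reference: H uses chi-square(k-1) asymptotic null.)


Step 1: Combine all N = 19 observations and assign midranks.
sorted (value, group, rank): (8,G1,1.5), (8,G2,1.5), (9,G4,3), (10,G1,4), (11,G4,5), (14,G2,6), (15,G1,7.5), (15,G3,7.5), (16,G3,9), (17,G4,10), (20,G1,11.5), (20,G3,11.5), (21,G2,13.5), (21,G4,13.5), (22,G4,15), (23,G3,16), (24,G2,17), (25,G1,18), (29,G3,19)
Step 2: Sum ranks within each group.
R_1 = 42.5 (n_1 = 5)
R_2 = 38 (n_2 = 4)
R_3 = 63 (n_3 = 5)
R_4 = 46.5 (n_4 = 5)
Step 3: H = 12/(N(N+1)) * sum(R_i^2/n_i) - 3(N+1)
     = 12/(19*20) * (42.5^2/5 + 38^2/4 + 63^2/5 + 46.5^2/5) - 3*20
     = 0.031579 * 1948.5 - 60
     = 1.531579.
Step 4: Ties present; correction factor C = 1 - 24/(19^3 - 19) = 0.996491. Corrected H = 1.531579 / 0.996491 = 1.536972.
Step 5: Under H0, H ~ chi^2(3); p-value = 0.673764.
Step 6: alpha = 0.05. fail to reject H0.

H = 1.5370, df = 3, p = 0.673764, fail to reject H0.


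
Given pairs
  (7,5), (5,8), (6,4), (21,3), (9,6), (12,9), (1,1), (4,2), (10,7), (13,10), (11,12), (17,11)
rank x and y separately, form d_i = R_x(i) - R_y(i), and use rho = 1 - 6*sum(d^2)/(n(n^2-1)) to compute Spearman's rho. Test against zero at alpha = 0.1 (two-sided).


Step 1: Rank x and y separately (midranks; no ties here).
rank(x): 7->5, 5->3, 6->4, 21->12, 9->6, 12->9, 1->1, 4->2, 10->7, 13->10, 11->8, 17->11
rank(y): 5->5, 8->8, 4->4, 3->3, 6->6, 9->9, 1->1, 2->2, 7->7, 10->10, 12->12, 11->11
Step 2: d_i = R_x(i) - R_y(i); compute d_i^2.
  (5-5)^2=0, (3-8)^2=25, (4-4)^2=0, (12-3)^2=81, (6-6)^2=0, (9-9)^2=0, (1-1)^2=0, (2-2)^2=0, (7-7)^2=0, (10-10)^2=0, (8-12)^2=16, (11-11)^2=0
sum(d^2) = 122.
Step 3: rho = 1 - 6*122 / (12*(12^2 - 1)) = 1 - 732/1716 = 0.573427.
Step 4: Under H0, t = rho * sqrt((n-2)/(1-rho^2)) = 2.2134 ~ t(10).
Step 5: Two-sided p-value from the t-distribution with 10 df = 0.051266.
Step 6: alpha = 0.1. reject H0.

rho = 0.5734, p = 0.051266, reject H0 at alpha = 0.1.


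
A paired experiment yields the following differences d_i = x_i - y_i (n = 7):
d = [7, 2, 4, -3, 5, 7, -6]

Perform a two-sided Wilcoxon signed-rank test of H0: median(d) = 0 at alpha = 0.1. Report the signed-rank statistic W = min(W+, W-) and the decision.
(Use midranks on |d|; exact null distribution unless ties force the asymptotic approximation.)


Step 1: Drop any zero differences (none here) and take |d_i|.
|d| = [7, 2, 4, 3, 5, 7, 6]
Step 2: Midrank |d_i| (ties get averaged ranks).
ranks: |7|->6.5, |2|->1, |4|->3, |3|->2, |5|->4, |7|->6.5, |6|->5
Step 3: Attach original signs; sum ranks with positive sign and with negative sign.
W+ = 6.5 + 1 + 3 + 4 + 6.5 = 21
W- = 2 + 5 = 7
(Check: W+ + W- = 28 should equal n(n+1)/2 = 28.)
Step 4: Test statistic W = min(W+, W-) = 7.
Step 5: Ties in |d|, so use the tie-corrected normal approximation.
        E[W] = n(n+1)/4 = 7*8/4 = 14.
        Tie groups: |d|=7 (t=2); sum(t^3 - t) = 6.
        Var[W] = n(n+1)(2n+1)/24 - sum(t^3-t)/48 = 840/24 - 6/48 = 34.875.
        z = (W - E[W]) / sqrt(Var[W]) = (7 - 14) / 5.9055 = -1.1853.
        Two-sided p = 2*Phi(z) = 0.235885.
Step 6: alpha = 0.1. fail to reject H0.

W+ = 21, W- = 7, W = min = 7, p = 0.235885, fail to reject H0.


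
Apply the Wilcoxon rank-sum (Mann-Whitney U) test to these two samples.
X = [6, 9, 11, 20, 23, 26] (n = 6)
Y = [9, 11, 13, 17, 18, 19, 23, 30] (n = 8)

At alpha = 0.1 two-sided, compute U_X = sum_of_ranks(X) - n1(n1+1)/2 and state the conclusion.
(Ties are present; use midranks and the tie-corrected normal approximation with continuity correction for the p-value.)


Step 1: Combine and sort all 14 observations; assign midranks.
sorted (value, group): (6,X), (9,X), (9,Y), (11,X), (11,Y), (13,Y), (17,Y), (18,Y), (19,Y), (20,X), (23,X), (23,Y), (26,X), (30,Y)
ranks: 6->1, 9->2.5, 9->2.5, 11->4.5, 11->4.5, 13->6, 17->7, 18->8, 19->9, 20->10, 23->11.5, 23->11.5, 26->13, 30->14
Step 2: Rank sum for X: R1 = 1 + 2.5 + 4.5 + 10 + 11.5 + 13 = 42.5.
Step 3: U_X = R1 - n1(n1+1)/2 = 42.5 - 6*7/2 = 42.5 - 21 = 21.5.
       U_Y = n1*n2 - U_X = 48 - 21.5 = 26.5.
Step 4: Ties are present, so use the tie-corrected normal approximation (with continuity correction) for the p-value.
Step 5: p-value = 0.795593; compare to alpha = 0.1. fail to reject H0.

U_X = 21.5, p = 0.795593, fail to reject H0 at alpha = 0.1.


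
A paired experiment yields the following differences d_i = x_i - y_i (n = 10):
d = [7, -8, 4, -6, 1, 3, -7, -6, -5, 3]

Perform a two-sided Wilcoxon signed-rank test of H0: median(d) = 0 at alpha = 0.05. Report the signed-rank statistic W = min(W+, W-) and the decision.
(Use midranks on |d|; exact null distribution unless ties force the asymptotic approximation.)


Step 1: Drop any zero differences (none here) and take |d_i|.
|d| = [7, 8, 4, 6, 1, 3, 7, 6, 5, 3]
Step 2: Midrank |d_i| (ties get averaged ranks).
ranks: |7|->8.5, |8|->10, |4|->4, |6|->6.5, |1|->1, |3|->2.5, |7|->8.5, |6|->6.5, |5|->5, |3|->2.5
Step 3: Attach original signs; sum ranks with positive sign and with negative sign.
W+ = 8.5 + 4 + 1 + 2.5 + 2.5 = 18.5
W- = 10 + 6.5 + 8.5 + 6.5 + 5 = 36.5
(Check: W+ + W- = 55 should equal n(n+1)/2 = 55.)
Step 4: Test statistic W = min(W+, W-) = 18.5.
Step 5: Ties in |d|, so use the tie-corrected normal approximation.
        E[W] = n(n+1)/4 = 10*11/4 = 27.5.
        Tie groups: |d|=3 (t=2), |d|=6 (t=2), |d|=7 (t=2); sum(t^3 - t) = 18.
        Var[W] = n(n+1)(2n+1)/24 - sum(t^3-t)/48 = 2310/24 - 18/48 = 95.875.
        z = (W - E[W]) / sqrt(Var[W]) = (18.5 - 27.5) / 9.7916 = -0.9192.
        Two-sided p = 2*Phi(z) = 0.358013.
Step 6: alpha = 0.05. fail to reject H0.

W+ = 18.5, W- = 36.5, W = min = 18.5, p = 0.358013, fail to reject H0.


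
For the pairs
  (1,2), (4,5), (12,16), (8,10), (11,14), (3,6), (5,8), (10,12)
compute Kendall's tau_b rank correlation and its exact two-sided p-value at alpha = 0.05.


Step 1: Enumerate the 28 unordered pairs (i,j) with i<j and classify each by sign(x_j-x_i) * sign(y_j-y_i).
  (1,2):dx=+3,dy=+3->C; (1,3):dx=+11,dy=+14->C; (1,4):dx=+7,dy=+8->C; (1,5):dx=+10,dy=+12->C
  (1,6):dx=+2,dy=+4->C; (1,7):dx=+4,dy=+6->C; (1,8):dx=+9,dy=+10->C; (2,3):dx=+8,dy=+11->C
  (2,4):dx=+4,dy=+5->C; (2,5):dx=+7,dy=+9->C; (2,6):dx=-1,dy=+1->D; (2,7):dx=+1,dy=+3->C
  (2,8):dx=+6,dy=+7->C; (3,4):dx=-4,dy=-6->C; (3,5):dx=-1,dy=-2->C; (3,6):dx=-9,dy=-10->C
  (3,7):dx=-7,dy=-8->C; (3,8):dx=-2,dy=-4->C; (4,5):dx=+3,dy=+4->C; (4,6):dx=-5,dy=-4->C
  (4,7):dx=-3,dy=-2->C; (4,8):dx=+2,dy=+2->C; (5,6):dx=-8,dy=-8->C; (5,7):dx=-6,dy=-6->C
  (5,8):dx=-1,dy=-2->C; (6,7):dx=+2,dy=+2->C; (6,8):dx=+7,dy=+6->C; (7,8):dx=+5,dy=+4->C
Step 2: C = 27, D = 1, total pairs = 28.
Step 3: tau = (C - D)/(n(n-1)/2) = (27 - 1)/28 = 0.928571.
Step 4: Exact two-sided p-value (enumerate n! = 40320 permutations of y under H0): p = 0.000397.
Step 5: alpha = 0.05. reject H0.

tau_b = 0.9286 (C=27, D=1), p = 0.000397, reject H0.


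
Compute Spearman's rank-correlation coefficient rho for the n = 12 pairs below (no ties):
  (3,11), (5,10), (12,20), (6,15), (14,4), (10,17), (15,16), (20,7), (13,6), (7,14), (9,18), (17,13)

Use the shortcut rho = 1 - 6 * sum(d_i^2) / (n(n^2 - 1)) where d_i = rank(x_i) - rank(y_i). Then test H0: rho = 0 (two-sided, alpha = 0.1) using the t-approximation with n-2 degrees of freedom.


Step 1: Rank x and y separately (midranks; no ties here).
rank(x): 3->1, 5->2, 12->7, 6->3, 14->9, 10->6, 15->10, 20->12, 13->8, 7->4, 9->5, 17->11
rank(y): 11->5, 10->4, 20->12, 15->8, 4->1, 17->10, 16->9, 7->3, 6->2, 14->7, 18->11, 13->6
Step 2: d_i = R_x(i) - R_y(i); compute d_i^2.
  (1-5)^2=16, (2-4)^2=4, (7-12)^2=25, (3-8)^2=25, (9-1)^2=64, (6-10)^2=16, (10-9)^2=1, (12-3)^2=81, (8-2)^2=36, (4-7)^2=9, (5-11)^2=36, (11-6)^2=25
sum(d^2) = 338.
Step 3: rho = 1 - 6*338 / (12*(12^2 - 1)) = 1 - 2028/1716 = -0.181818.
Step 4: Under H0, t = rho * sqrt((n-2)/(1-rho^2)) = -0.5847 ~ t(10).
Step 5: Two-sided p-value from the t-distribution with 10 df = 0.571701.
Step 6: alpha = 0.1. fail to reject H0.

rho = -0.1818, p = 0.571701, fail to reject H0 at alpha = 0.1.


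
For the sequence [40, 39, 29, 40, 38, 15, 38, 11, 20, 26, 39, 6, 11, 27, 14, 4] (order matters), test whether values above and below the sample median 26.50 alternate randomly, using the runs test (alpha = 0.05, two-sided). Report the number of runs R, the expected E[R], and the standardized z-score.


Step 1: Compute median = 26.50; label A = above, B = below.
Labels in order: AAAAABABBBABBABB  (n_A = 8, n_B = 8)
Step 2: Count runs R = 8.
Step 3: Under H0 (random ordering), E[R] = 2*n_A*n_B/(n_A+n_B) + 1 = 2*8*8/16 + 1 = 9.0000.
        Var[R] = 2*n_A*n_B*(2*n_A*n_B - n_A - n_B) / ((n_A+n_B)^2 * (n_A+n_B-1)) = 14336/3840 = 3.7333.
        SD[R] = 1.9322.
Step 4: Continuity-corrected z = (R + 0.5 - E[R]) / SD[R] = (8 + 0.5 - 9.0000) / 1.9322 = -0.2588.
Step 5: Two-sided p-value via normal approximation = 2*(1 - Phi(|z|)) = 0.795809.
Step 6: alpha = 0.05. fail to reject H0.

R = 8, z = -0.2588, p = 0.795809, fail to reject H0.


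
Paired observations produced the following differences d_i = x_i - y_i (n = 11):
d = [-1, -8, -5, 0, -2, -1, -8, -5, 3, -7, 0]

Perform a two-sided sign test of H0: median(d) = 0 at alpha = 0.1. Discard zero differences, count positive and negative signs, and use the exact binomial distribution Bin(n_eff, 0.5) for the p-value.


Step 1: Discard zero differences. Original n = 11; n_eff = number of nonzero differences = 9.
Nonzero differences (with sign): -1, -8, -5, -2, -1, -8, -5, +3, -7
Step 2: Count signs: positive = 1, negative = 8.
Step 3: Under H0: P(positive) = 0.5, so the number of positives S ~ Bin(9, 0.5).
Step 4: Two-sided exact p-value = sum of Bin(9,0.5) probabilities at or below the observed probability = 0.039062.
Step 5: alpha = 0.1. reject H0.

n_eff = 9, pos = 1, neg = 8, p = 0.039062, reject H0.


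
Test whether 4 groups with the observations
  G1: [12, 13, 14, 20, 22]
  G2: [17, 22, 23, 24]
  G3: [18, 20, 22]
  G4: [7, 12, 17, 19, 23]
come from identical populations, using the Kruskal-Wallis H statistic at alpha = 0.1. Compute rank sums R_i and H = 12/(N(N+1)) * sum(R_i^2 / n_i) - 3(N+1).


Step 1: Combine all N = 17 observations and assign midranks.
sorted (value, group, rank): (7,G4,1), (12,G1,2.5), (12,G4,2.5), (13,G1,4), (14,G1,5), (17,G2,6.5), (17,G4,6.5), (18,G3,8), (19,G4,9), (20,G1,10.5), (20,G3,10.5), (22,G1,13), (22,G2,13), (22,G3,13), (23,G2,15.5), (23,G4,15.5), (24,G2,17)
Step 2: Sum ranks within each group.
R_1 = 35 (n_1 = 5)
R_2 = 52 (n_2 = 4)
R_3 = 31.5 (n_3 = 3)
R_4 = 34.5 (n_4 = 5)
Step 3: H = 12/(N(N+1)) * sum(R_i^2/n_i) - 3(N+1)
     = 12/(17*18) * (35^2/5 + 52^2/4 + 31.5^2/3 + 34.5^2/5) - 3*18
     = 0.039216 * 1489.8 - 54
     = 4.423529.
Step 4: Ties present; correction factor C = 1 - 48/(17^3 - 17) = 0.990196. Corrected H = 4.423529 / 0.990196 = 4.467327.
Step 5: Under H0, H ~ chi^2(3); p-value = 0.215223.
Step 6: alpha = 0.1. fail to reject H0.

H = 4.4673, df = 3, p = 0.215223, fail to reject H0.


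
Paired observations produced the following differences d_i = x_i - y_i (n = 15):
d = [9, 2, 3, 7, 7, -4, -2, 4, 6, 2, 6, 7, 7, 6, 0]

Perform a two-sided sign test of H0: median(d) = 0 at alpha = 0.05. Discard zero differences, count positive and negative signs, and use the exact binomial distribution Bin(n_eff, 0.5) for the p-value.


Step 1: Discard zero differences. Original n = 15; n_eff = number of nonzero differences = 14.
Nonzero differences (with sign): +9, +2, +3, +7, +7, -4, -2, +4, +6, +2, +6, +7, +7, +6
Step 2: Count signs: positive = 12, negative = 2.
Step 3: Under H0: P(positive) = 0.5, so the number of positives S ~ Bin(14, 0.5).
Step 4: Two-sided exact p-value = sum of Bin(14,0.5) probabilities at or below the observed probability = 0.012939.
Step 5: alpha = 0.05. reject H0.

n_eff = 14, pos = 12, neg = 2, p = 0.012939, reject H0.


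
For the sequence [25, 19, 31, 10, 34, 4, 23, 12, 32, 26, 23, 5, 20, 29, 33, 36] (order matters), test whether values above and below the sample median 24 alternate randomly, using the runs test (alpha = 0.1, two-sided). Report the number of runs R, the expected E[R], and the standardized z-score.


Step 1: Compute median = 24; label A = above, B = below.
Labels in order: ABABABBBAABBBAAA  (n_A = 8, n_B = 8)
Step 2: Count runs R = 9.
Step 3: Under H0 (random ordering), E[R] = 2*n_A*n_B/(n_A+n_B) + 1 = 2*8*8/16 + 1 = 9.0000.
        Var[R] = 2*n_A*n_B*(2*n_A*n_B - n_A - n_B) / ((n_A+n_B)^2 * (n_A+n_B-1)) = 14336/3840 = 3.7333.
        SD[R] = 1.9322.
Step 4: R = E[R], so z = 0 with no continuity correction.
Step 5: Two-sided p-value via normal approximation = 2*(1 - Phi(|z|)) = 1.000000.
Step 6: alpha = 0.1. fail to reject H0.

R = 9, z = 0.0000, p = 1.000000, fail to reject H0.
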